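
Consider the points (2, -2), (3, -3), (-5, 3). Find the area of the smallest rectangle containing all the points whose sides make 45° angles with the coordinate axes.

14

In coordinates u = x + y, v = x − y the rectangle is axis-aligned; the map (x,y)→(u,v) scales areas by 2.
u-values: 0, 0, -2; range = 0 − (-2) = 2.
v-values: 4, 6, -8; range = 6 − (-8) = 14.
Area = (2 × 14) / 2 = 14.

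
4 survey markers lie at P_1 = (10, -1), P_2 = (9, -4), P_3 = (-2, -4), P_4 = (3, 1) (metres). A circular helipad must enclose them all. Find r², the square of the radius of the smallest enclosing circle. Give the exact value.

By Welzl's lemma the MEC is supported by two points (diametrically opposite) or three points (on a circumcircle).
The farthest pair is P_1–P_3 with squared distance 153. The circle on this segment as diameter has centre (4, -2.5) and r² = 153/4 = 38.25.
Check P_2: distance² to centre = 27.25 ≤ 38.25, so it lies inside.
All remaining points lie in this disk, and no smaller disk contains both endpoints, so this is the minimum enclosing circle.

38.25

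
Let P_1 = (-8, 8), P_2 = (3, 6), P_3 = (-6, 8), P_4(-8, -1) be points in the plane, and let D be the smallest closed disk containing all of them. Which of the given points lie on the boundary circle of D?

By Welzl's lemma the MEC is supported by two points (diametrically opposite) or three points (on a circumcircle).
The minimum enclosing circle is determined by three boundary points: P_1, P_2, P_4.
Their circumcentre is (-69/22, 3.5) with r² = 10625/242.
The farthest remaining point P_3 is at distance² 6885/242 ≤ 10625/242.
The points at distance exactly r from the centre are P_1, P_2, P_4 — 3 points.

P_1, P_2, P_4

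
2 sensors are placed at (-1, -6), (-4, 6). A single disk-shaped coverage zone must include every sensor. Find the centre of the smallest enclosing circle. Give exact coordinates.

(-2.5, 0)

The smallest circle enclosing two points has them as diameter endpoints.
Centre = midpoint = (-2.5, 0); r² = |(-1, -6)−(-4, 6)|²/4 = 153/4 = 38.25.
Centre = (-2.5, 0).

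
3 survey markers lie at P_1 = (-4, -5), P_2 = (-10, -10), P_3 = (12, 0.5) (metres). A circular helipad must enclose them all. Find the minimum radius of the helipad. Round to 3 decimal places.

12.189

Side lengths²: P_1P_2² = 61, P_1P_3² = 286.25, P_2P_3² = 594.25.
Since P_2P_3² = 594.25 ≥ 286.25 + 61 = 347.25, the angle opposite P_2P_3 is not acute, so the smallest enclosing circle has P_2P_3 as diameter.
Centre = midpoint of P_2P_3 = (1, -4.75), r² = 594.25/4 = 148.5625.
r = √(148.5625) ≈ 12.189.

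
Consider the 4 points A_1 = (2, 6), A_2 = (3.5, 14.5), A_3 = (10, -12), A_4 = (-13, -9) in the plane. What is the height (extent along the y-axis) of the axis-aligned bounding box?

max y = 14.5, min y = -12, so height = 26.5.

26.5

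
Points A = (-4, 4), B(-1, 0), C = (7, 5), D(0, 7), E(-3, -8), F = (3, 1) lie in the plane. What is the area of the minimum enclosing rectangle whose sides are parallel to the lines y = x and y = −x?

149.5

In coordinates u = x + y, v = x − y the rectangle is axis-aligned; the map (x,y)→(u,v) scales areas by 2.
u-values: 0, -1, 12, 7, -11, 4; range = 12 − (-11) = 23.
v-values: -8, -1, 2, -7, 5, 2; range = 5 − (-8) = 13.
Area = (23 × 13) / 2 = 149.5.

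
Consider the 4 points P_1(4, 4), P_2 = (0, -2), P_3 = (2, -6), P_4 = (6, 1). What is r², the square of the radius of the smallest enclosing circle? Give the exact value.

26

The farthest pair is P_1–P_3 with squared distance 104. The circle on this segment as diameter has centre (3, -1) and r² = 104/4 = 26.
Check P_2: distance² to centre = 10 ≤ 26, so it lies inside.
All remaining points lie in this disk, and no smaller disk contains both endpoints, so this is the minimum enclosing circle.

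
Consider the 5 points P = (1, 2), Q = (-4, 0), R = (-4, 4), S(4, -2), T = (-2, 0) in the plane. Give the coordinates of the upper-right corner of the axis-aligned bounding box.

(4, 4)

x-range [-4, 4], y-range [-2, 4].
The upper-right corner is (4, 4).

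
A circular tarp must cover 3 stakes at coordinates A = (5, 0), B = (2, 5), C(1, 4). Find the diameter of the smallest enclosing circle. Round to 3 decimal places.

5.831

Side lengths²: AB² = 34, AC² = 32, BC² = 2.
Since AB² = 34 ≥ 32 + 2 = 34, the angle opposite AB is not acute, so the smallest enclosing circle has AB as diameter.
Centre = midpoint of AB = (3.5, 2.5), r² = 34/4 = 8.5.
Diameter = 2r = 2√(8.5) ≈ 5.831.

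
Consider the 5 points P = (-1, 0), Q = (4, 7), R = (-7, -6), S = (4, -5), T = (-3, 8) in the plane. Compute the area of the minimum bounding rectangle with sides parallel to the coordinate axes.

x ranges over [-7, 4], width 11.
y ranges over [-6, 8], height 14.
Area = 11 × 14 = 154.

154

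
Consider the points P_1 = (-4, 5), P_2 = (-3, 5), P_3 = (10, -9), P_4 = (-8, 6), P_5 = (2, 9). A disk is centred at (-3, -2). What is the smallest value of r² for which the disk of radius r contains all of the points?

The required radius is the distance from (-3, -2) to the farthest point.
Squared distances: 50, 49, 218, 89, 146.
Maximum is 218, attained at P_3.

218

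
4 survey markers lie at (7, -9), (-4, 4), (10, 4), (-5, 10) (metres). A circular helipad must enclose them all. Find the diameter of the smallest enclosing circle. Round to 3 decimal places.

22.472

The farthest pair is (7, -9)–(-5, 10) with squared distance 505. The circle on this segment as diameter has centre (1, 0.5) and r² = 505/4 = 126.25.
Check (-4, 4): distance² to centre = 37.25 ≤ 126.25, so it lies inside.
All remaining points lie in this disk, and no smaller disk contains both endpoints, so this is the minimum enclosing circle.
Diameter = 2r = 2√(126.25) ≈ 22.472.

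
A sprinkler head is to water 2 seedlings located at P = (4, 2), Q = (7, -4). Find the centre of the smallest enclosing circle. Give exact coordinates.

The smallest circle enclosing two points has them as diameter endpoints.
Centre = midpoint = (5.5, -1); r² = |PQ|²/4 = 45/4 = 11.25.
Centre = (5.5, -1).

(5.5, -1)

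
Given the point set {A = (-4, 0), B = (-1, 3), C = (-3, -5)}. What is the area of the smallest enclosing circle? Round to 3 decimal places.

53.407

Side lengths²: AB² = 18, AC² = 26, BC² = 68.
Since BC² = 68 ≥ 26 + 18 = 44, the angle opposite BC is not acute, so the smallest enclosing circle has BC as diameter.
Centre = midpoint of BC = (-2, -1), r² = 68/4 = 17.
Area = π·r² = π·17 ≈ 53.407.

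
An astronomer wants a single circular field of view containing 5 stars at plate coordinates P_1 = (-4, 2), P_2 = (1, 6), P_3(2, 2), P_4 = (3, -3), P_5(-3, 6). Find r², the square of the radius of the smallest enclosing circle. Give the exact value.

A smallest enclosing disk is always determined by at most three of the input points on its boundary.
The farthest pair is P_4–P_5 with squared distance 117. The circle on this segment as diameter has centre (0, 1.5) and r² = 117/4 = 29.25.
Check P_1: distance² to centre = 16.25 ≤ 29.25, so it lies inside.
All remaining points lie in this disk, and no smaller disk contains both endpoints, so this is the minimum enclosing circle.

29.25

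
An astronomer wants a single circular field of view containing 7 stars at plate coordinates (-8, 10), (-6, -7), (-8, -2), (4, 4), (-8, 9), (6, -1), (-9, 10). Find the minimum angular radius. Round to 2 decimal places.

The minimum enclosing circle is determined by three boundary points: (-6, -7), (6, -1), (-9, 10).
Their circumcentre is (-116/37, 84/37) with r² = 128885/1369.
The farthest remaining point (-8, 10) is at distance² 114196/1369 ≤ 128885/1369.
r = √(128885/1369) ≈ 9.70.

9.70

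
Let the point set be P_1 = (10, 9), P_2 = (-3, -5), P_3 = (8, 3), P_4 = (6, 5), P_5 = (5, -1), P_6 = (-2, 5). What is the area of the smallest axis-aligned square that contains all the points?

196

The bounding box has width 13 and height 14.
An axis-aligned square enclosing the set must have side ≥ max(width, height).
So the minimum side is max(13, 14) = 14.
Area = 14² = 196.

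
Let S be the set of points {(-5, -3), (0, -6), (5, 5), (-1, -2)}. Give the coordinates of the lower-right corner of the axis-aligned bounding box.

x-range [-5, 5], y-range [-6, 5].
The lower-right corner is (5, -6).

(5, -6)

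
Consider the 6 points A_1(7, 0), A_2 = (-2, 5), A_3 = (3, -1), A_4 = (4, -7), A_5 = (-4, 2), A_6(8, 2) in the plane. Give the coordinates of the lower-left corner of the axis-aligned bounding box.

x-range [-4, 8], y-range [-7, 5].
The lower-left corner is (-4, -7).

(-4, -7)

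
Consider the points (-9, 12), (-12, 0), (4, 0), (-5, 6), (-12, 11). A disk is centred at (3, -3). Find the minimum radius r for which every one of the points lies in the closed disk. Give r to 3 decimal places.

The required radius is the distance from (3, -3) to the farthest point.
Squared distances: 369, 234, 10, 145, 421.
Maximum is 421, attained at (-12, 11).
r = √421 ≈ 20.518.

20.518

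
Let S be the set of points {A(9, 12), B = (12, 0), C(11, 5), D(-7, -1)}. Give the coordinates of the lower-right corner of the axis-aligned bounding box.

(12, -1)

x-range [-7, 12], y-range [-1, 12].
The lower-right corner is (12, -1).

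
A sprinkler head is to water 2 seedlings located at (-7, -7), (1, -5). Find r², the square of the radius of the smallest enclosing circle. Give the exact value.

17

The smallest circle enclosing two points has them as diameter endpoints.
Centre = midpoint = (-3, -6); r² = |(-7, -7)−(1, -5)|²/4 = 68/4 = 17.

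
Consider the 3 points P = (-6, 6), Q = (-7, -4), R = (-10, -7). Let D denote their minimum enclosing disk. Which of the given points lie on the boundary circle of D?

P, R

Side lengths²: PQ² = 101, PR² = 185, QR² = 18.
Since PR² = 185 ≥ 101 + 18 = 119, the angle opposite PR is not acute, so the smallest enclosing circle has PR as diameter.
Centre = midpoint of PR = (-8, -0.5), r² = 185/4 = 46.25.
The points at distance exactly r from the centre are P, R — 2 points.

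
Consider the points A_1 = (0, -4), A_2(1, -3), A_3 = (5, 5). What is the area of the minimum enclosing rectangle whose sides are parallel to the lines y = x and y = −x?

In coordinates u = x + y, v = x − y the rectangle is axis-aligned; the map (x,y)→(u,v) scales areas by 2.
u-values: -4, -2, 10; range = 10 − (-4) = 14.
v-values: 4, 4, 0; range = 4 − 0 = 4.
Area = (14 × 4) / 2 = 28.

28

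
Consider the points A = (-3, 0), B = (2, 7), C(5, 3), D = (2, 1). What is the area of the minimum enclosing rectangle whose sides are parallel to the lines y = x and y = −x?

42

In coordinates u = x + y, v = x − y the rectangle is axis-aligned; the map (x,y)→(u,v) scales areas by 2.
u-values: -3, 9, 8, 3; range = 9 − (-3) = 12.
v-values: -3, -5, 2, 1; range = 2 − (-5) = 7.
Area = (12 × 7) / 2 = 42.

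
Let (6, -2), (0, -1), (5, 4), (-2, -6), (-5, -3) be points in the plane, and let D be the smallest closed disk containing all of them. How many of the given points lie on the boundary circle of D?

3

By Welzl's lemma the MEC is supported by two points (diametrically opposite) or three points (on a circumcircle).
The minimum enclosing circle is determined by three boundary points: (5, 4), (-2, -6), (-5, -3).
Their circumcentre is (21/34, -13/34) with r² = 22201/578.
The farthest remaining point (6, -2) is at distance² 18257/578 ≤ 22201/578.
The points at distance exactly r from the centre are (5, 4), (-2, -6), (-5, -3) — 3 points.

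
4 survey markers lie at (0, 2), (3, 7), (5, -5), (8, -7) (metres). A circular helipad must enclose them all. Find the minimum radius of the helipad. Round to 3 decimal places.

7.433

The minimum enclosing circle of a finite set is fixed by two of the points (as a diameter) or three (as a circumcircle).
The farthest pair is (3, 7)–(8, -7) with squared distance 221. The circle on this segment as diameter has centre (5.5, 0) and r² = 221/4 = 55.25.
Check (0, 2): distance² to centre = 34.25 ≤ 55.25, so it lies inside.
All remaining points lie in this disk, and no smaller disk contains both endpoints, so this is the minimum enclosing circle.
r = √(55.25) ≈ 7.433.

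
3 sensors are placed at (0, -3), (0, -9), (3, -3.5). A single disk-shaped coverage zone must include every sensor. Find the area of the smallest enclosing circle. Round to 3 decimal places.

Call the three points A, B, C in the order given.
Side lengths²: AB² = 36, AC² = 9.25, BC² = 39.25.
Since BC² = 39.25 < 36 + 9.25 = 45.25, the triangle is acute, so the smallest enclosing circle is the circumcircle.
Circumcentre = (25/24, -6), r² = 5809/576.
Area = π·r² = π·5809/576 ≈ 31.683.

31.683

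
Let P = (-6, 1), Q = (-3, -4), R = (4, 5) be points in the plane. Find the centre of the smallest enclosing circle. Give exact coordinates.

(-7/31, 33/31)

Side lengths²: PQ² = 34, PR² = 116, QR² = 130.
Since QR² = 130 < 116 + 34 = 150, the triangle is acute, so the smallest enclosing circle is the circumcircle.
Circumcentre = (-7/31, 33/31), r² = 32045/961.
Centre = (-7/31, 33/31).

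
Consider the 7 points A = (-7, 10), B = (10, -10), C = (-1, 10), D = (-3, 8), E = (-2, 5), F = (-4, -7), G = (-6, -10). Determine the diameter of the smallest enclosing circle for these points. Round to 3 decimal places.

26.249

The minimum enclosing circle of a finite set is fixed by two of the points (as a diameter) or three (as a circumcircle).
The farthest pair is A–B with squared distance 689. The circle on this segment as diameter has centre (1.5, 0) and r² = 689/4 = 172.25.
Check C: distance² to centre = 106.25 ≤ 172.25, so it lies inside.
All remaining points lie in this disk, and no smaller disk contains both endpoints, so this is the minimum enclosing circle.
Diameter = 2r = 2√(172.25) ≈ 26.249.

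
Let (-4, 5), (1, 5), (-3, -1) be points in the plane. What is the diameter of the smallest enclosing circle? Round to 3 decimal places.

7.311

Call the three points A, B, C in the order given.
Side lengths²: AB² = 25, AC² = 37, BC² = 52.
Since BC² = 52 < 37 + 25 = 62, the triangle is acute, so the smallest enclosing circle is the circumcircle.
Circumcentre = (-1.5, 7/3), r² = 481/36.
Diameter = 2r = 2√(481/36) ≈ 7.311.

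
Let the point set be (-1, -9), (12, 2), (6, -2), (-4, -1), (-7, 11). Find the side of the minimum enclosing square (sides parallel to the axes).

20

The bounding box has width 19 and height 20.
An axis-aligned square enclosing the set must have side ≥ max(width, height).
So the minimum side is max(19, 20) = 20.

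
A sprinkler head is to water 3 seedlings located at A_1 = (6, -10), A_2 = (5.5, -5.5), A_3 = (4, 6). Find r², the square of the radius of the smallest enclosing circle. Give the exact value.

Side lengths²: A_1A_2² = 20.5, A_1A_3² = 260, A_2A_3² = 134.5.
Since A_1A_3² = 260 ≥ 134.5 + 20.5 = 155, the angle opposite A_1A_3 is not acute, so the smallest enclosing circle has A_1A_3 as diameter.
Centre = midpoint of A_1A_3 = (5, -2), r² = 260/4 = 65.

65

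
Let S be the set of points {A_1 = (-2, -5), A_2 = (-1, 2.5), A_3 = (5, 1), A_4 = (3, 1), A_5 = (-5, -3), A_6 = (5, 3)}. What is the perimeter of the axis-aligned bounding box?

36

Width = max x − min x = 5 − (-5) = 10.
Height = max y − min y = 3 − (-5) = 8.
Perimeter = 2(10 + 8) = 36.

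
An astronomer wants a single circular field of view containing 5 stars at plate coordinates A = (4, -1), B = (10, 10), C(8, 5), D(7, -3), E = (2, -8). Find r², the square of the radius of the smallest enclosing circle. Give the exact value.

A smallest enclosing disk is always determined by at most three of the input points on its boundary.
The farthest pair is B–E with squared distance 388. The circle on this segment as diameter has centre (6, 1) and r² = 388/4 = 97.
Check A: distance² to centre = 8 ≤ 97, so it lies inside.
All remaining points lie in this disk, and no smaller disk contains both endpoints, so this is the minimum enclosing circle.

97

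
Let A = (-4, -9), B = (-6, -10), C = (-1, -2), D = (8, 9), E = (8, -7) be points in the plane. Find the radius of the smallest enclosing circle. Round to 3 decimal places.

The minimum enclosing circle of a finite set is fixed by two of the points (as a diameter) or three (as a circumcircle).
The farthest pair is B–D with squared distance 557. The circle on this segment as diameter has centre (1, -0.5) and r² = 557/4 = 139.25.
Check A: distance² to centre = 97.25 ≤ 139.25, so it lies inside.
All remaining points lie in this disk, and no smaller disk contains both endpoints, so this is the minimum enclosing circle.
r = √(139.25) ≈ 11.800.

11.800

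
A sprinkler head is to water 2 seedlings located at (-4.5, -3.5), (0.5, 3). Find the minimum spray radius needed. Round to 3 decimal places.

4.100

The smallest circle enclosing two points has them as diameter endpoints.
Centre = midpoint = (-2, -0.25); r² = |(-4.5, -3.5)−(0.5, 3)|²/4 = 67.25/4 = 16.8125.
r = √(16.8125) ≈ 4.100.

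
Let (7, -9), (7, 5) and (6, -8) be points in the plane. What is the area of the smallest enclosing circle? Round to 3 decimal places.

153.938

Call the three points A, B, C in the order given.
Side lengths²: AB² = 196, AC² = 2, BC² = 170.
Since AB² = 196 ≥ 170 + 2 = 172, the angle opposite AB is not acute, so the smallest enclosing circle has AB as diameter.
Centre = midpoint of AB = (7, -2), r² = 196/4 = 49.
Area = π·r² = π·49 ≈ 153.938.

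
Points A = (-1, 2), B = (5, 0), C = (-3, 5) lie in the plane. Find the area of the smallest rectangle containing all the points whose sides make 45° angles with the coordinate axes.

In coordinates u = x + y, v = x − y the rectangle is axis-aligned; the map (x,y)→(u,v) scales areas by 2.
u-values: 1, 5, 2; range = 5 − 1 = 4.
v-values: -3, 5, -8; range = 5 − (-8) = 13.
Area = (4 × 13) / 2 = 26.

26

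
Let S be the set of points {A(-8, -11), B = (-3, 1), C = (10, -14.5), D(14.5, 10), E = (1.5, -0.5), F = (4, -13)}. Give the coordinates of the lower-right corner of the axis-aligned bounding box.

(14.5, -14.5)

x-range [-8, 14.5], y-range [-14.5, 10].
The lower-right corner is (14.5, -14.5).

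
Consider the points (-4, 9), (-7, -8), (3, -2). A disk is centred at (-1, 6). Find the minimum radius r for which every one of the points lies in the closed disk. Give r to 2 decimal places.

The required radius is the distance from (-1, 6) to the farthest point.
Squared distances: 18, 232, 80.
Maximum is 232, attained at (-7, -8).
r = √232 ≈ 15.23.

15.23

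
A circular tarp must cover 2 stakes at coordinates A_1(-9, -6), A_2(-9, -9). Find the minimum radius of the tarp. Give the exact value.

1.5

The smallest circle enclosing two points has them as diameter endpoints.
Centre = midpoint = (-9, -7.5); r² = |A_1A_2|²/4 = 9/4 = 2.25.
r = √(2.25) = 1.5.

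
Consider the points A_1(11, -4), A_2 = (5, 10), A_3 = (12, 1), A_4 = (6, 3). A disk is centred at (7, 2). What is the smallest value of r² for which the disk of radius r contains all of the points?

The required radius is the distance from (7, 2) to the farthest point.
Squared distances: 52, 68, 26, 2.
Maximum is 68, attained at A_2.

68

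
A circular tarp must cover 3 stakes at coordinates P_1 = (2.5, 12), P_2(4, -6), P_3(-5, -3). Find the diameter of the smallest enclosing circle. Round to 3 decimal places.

Side lengths²: P_1P_2² = 326.25, P_1P_3² = 281.25, P_2P_3² = 90.
Since P_1P_2² = 326.25 < 281.25 + 90 = 371.25, the triangle is acute, so the smallest enclosing circle is the circumcircle.
Circumcentre = (55/28, 81/28), r² = 32625/392.
Diameter = 2r = 2√(32625/392) ≈ 18.246.

18.246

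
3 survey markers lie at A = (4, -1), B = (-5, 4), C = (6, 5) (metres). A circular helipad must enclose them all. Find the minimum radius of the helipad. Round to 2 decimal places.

Side lengths²: AB² = 106, AC² = 40, BC² = 122.
Since BC² = 122 < 106 + 40 = 146, the triangle is acute, so the smallest enclosing circle is the circumcircle.
Circumcentre = (0.59375, 3.46875), r² = 31.572265625.
r = √(31.572265625) ≈ 5.62.

5.62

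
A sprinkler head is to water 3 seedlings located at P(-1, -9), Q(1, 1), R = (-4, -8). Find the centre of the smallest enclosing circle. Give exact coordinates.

(-0.9375, -3.8125)

Side lengths²: PQ² = 104, PR² = 10, QR² = 106.
Since QR² = 106 < 104 + 10 = 114, the triangle is acute, so the smallest enclosing circle is the circumcircle.
Circumcentre = (-0.9375, -3.8125), r² = 26.9140625.
Centre = (-0.9375, -3.8125).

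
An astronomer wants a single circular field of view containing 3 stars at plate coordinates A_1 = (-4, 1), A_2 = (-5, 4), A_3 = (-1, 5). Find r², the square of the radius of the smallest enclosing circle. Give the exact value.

Side lengths²: A_1A_2² = 10, A_1A_3² = 25, A_2A_3² = 17.
Since A_1A_3² = 25 < 17 + 10 = 27, the triangle is acute, so the smallest enclosing circle is the circumcircle.
Circumcentre = (-69/26, 81/26), r² = 2125/338.

2125/338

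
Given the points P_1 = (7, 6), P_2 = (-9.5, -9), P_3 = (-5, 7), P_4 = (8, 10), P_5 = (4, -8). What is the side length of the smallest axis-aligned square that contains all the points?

The bounding box has width 17.5 and height 19.
An axis-aligned square enclosing the set must have side ≥ max(width, height).
So the minimum side is max(17.5, 19) = 19.

19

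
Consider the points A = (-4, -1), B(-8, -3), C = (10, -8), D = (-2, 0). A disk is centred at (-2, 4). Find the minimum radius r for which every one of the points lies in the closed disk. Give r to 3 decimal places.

The required radius is the distance from (-2, 4) to the farthest point.
Squared distances: 29, 85, 288, 16.
Maximum is 288, attained at C.
r = √288 ≈ 16.971.

16.971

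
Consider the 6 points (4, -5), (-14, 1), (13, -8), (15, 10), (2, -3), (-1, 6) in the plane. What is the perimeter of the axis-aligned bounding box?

94

Width = max x − min x = 15 − (-14) = 29.
Height = max y − min y = 10 − (-8) = 18.
Perimeter = 2(29 + 18) = 94.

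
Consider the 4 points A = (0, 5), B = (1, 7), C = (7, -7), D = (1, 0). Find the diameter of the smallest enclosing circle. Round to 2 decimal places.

15.23

By Welzl's lemma the MEC is supported by two points (diametrically opposite) or three points (on a circumcircle).
The farthest pair is B–C with squared distance 232. The circle on this segment as diameter has centre (4, 0) and r² = 232/4 = 58.
Check A: distance² to centre = 41 ≤ 58, so it lies inside.
All remaining points lie in this disk, and no smaller disk contains both endpoints, so this is the minimum enclosing circle.
Diameter = 2r = 2√58 ≈ 15.23.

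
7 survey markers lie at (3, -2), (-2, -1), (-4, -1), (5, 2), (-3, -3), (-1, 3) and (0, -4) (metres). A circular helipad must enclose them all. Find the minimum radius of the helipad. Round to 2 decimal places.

4.76

A smallest enclosing disk is always determined by at most three of the input points on its boundary.
The minimum enclosing circle is determined by three boundary points: (-4, -1), (5, 2), (-3, -3).
Their circumcentre is (9/14, 1/14) with r² = 2225/98.
The farthest remaining point (0, -4) is at distance² 1665/98 ≤ 2225/98.
r = √(2225/98) ≈ 4.76.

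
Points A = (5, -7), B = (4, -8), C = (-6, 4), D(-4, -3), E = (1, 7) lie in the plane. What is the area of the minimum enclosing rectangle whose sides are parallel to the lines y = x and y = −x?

In coordinates u = x + y, v = x − y the rectangle is axis-aligned; the map (x,y)→(u,v) scales areas by 2.
u-values: -2, -4, -2, -7, 8; range = 8 − (-7) = 15.
v-values: 12, 12, -10, -1, -6; range = 12 − (-10) = 22.
Area = (15 × 22) / 2 = 165.

165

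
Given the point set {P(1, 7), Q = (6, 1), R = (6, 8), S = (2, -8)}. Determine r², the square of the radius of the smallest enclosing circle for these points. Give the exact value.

The farthest pair is R–S with squared distance 272. The circle on this segment as diameter has centre (4, 0) and r² = 272/4 = 68.
Check P: distance² to centre = 58 ≤ 68, so it lies inside.
All remaining points lie in this disk, and no smaller disk contains both endpoints, so this is the minimum enclosing circle.

68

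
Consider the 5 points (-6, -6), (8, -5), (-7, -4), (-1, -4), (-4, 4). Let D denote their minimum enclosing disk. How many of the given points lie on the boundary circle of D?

The minimum enclosing circle of a finite set is fixed by two of the points (as a diameter) or three (as a circumcircle).
The minimum enclosing circle is determined by three boundary points: (8, -5), (-7, -4), (-4, 4).
Their circumcentre is (53/82, -189/82) with r² = 206225/3362.
The farthest remaining point (-6, -6) is at distance² 194417/3362 ≤ 206225/3362.
The points at distance exactly r from the centre are (8, -5), (-7, -4), (-4, 4) — 3 points.

3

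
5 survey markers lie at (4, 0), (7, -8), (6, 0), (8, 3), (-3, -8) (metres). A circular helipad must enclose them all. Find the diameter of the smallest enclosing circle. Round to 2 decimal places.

15.56

A smallest enclosing disk is always determined by at most three of the input points on its boundary.
The farthest pair is (8, 3)–(-3, -8) with squared distance 242. The circle on this segment as diameter has centre (2.5, -2.5) and r² = 242/4 = 60.5.
Check (4, 0): distance² to centre = 8.5 ≤ 60.5, so it lies inside.
All remaining points lie in this disk, and no smaller disk contains both endpoints, so this is the minimum enclosing circle.
Diameter = 2r = 2√(60.5) ≈ 15.56.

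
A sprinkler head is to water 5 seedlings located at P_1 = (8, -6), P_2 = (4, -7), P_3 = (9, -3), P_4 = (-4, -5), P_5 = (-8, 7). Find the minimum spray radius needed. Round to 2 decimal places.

The farthest pair is P_1–P_5 with squared distance 425. The circle on this segment as diameter has centre (0, 0.5) and r² = 425/4 = 106.25.
Check P_2: distance² to centre = 72.25 ≤ 106.25, so it lies inside.
All remaining points lie in this disk, and no smaller disk contains both endpoints, so this is the minimum enclosing circle.
r = √(106.25) ≈ 10.31.

10.31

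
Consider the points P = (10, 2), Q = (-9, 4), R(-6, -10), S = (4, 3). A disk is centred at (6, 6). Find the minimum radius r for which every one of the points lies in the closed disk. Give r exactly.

20

The required radius is the distance from (6, 6) to the farthest point.
Squared distances: 32, 229, 400, 13.
Maximum is 400, attained at R.
r = √400 = 20.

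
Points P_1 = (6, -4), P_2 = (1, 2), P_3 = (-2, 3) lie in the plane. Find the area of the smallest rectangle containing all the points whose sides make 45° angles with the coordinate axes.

In coordinates u = x + y, v = x − y the rectangle is axis-aligned; the map (x,y)→(u,v) scales areas by 2.
u-values: 2, 3, 1; range = 3 − 1 = 2.
v-values: 10, -1, -5; range = 10 − (-5) = 15.
Area = (2 × 15) / 2 = 15.

15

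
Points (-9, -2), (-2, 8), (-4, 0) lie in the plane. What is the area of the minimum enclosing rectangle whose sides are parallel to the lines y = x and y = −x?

51

In coordinates u = x + y, v = x − y the rectangle is axis-aligned; the map (x,y)→(u,v) scales areas by 2.
u-values: -11, 6, -4; range = 6 − (-11) = 17.
v-values: -7, -10, -4; range = -4 − (-10) = 6.
Area = (17 × 6) / 2 = 51.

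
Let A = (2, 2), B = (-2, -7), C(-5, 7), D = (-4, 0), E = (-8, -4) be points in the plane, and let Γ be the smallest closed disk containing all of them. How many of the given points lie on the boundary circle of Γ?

The farthest pair is B–C with squared distance 205. The circle on this segment as diameter has centre (-3.5, 0) and r² = 205/4 = 51.25.
Check A: distance² to centre = 34.25 ≤ 51.25, so it lies inside.
All remaining points lie in this disk, and no smaller disk contains both endpoints, so this is the minimum enclosing circle.
The points at distance exactly r from the centre are B, C — 2 points.

2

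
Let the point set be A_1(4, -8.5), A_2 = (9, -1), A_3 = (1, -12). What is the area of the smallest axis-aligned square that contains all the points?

121

The bounding box has width 8 and height 11.
An axis-aligned square enclosing the set must have side ≥ max(width, height).
So the minimum side is max(8, 11) = 11.
Area = 11² = 121.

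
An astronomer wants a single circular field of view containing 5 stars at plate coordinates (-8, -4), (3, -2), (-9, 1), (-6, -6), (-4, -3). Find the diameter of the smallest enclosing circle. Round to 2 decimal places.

12.37

A smallest enclosing disk is always determined by at most three of the input points on its boundary.
The minimum enclosing circle is determined by three boundary points: (3, -2), (-9, 1), (-6, -6).
Their circumcentre is (-3.02, -0.58) with r² = 38.2568.
The farthest remaining point (-8, -4) is at distance² 36.4968 ≤ 38.2568.
Diameter = 2r = 2√(38.2568) ≈ 12.37.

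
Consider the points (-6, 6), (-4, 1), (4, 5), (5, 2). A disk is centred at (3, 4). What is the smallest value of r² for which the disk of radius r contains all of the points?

The required radius is the distance from (3, 4) to the farthest point.
Squared distances: 85, 58, 2, 8.
Maximum is 85, attained at (-6, 6).

85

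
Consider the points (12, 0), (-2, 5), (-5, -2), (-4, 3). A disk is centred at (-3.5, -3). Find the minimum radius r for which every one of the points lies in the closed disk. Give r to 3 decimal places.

15.788

The required radius is the distance from (-3.5, -3) to the farthest point.
Squared distances: 249.25, 66.25, 3.25, 36.25.
Maximum is 249.25, attained at (12, 0).
r = √(249.25) ≈ 15.788.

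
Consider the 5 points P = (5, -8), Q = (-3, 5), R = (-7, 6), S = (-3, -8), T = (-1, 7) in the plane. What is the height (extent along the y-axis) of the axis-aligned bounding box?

max y = 7, min y = -8, so height = 15.

15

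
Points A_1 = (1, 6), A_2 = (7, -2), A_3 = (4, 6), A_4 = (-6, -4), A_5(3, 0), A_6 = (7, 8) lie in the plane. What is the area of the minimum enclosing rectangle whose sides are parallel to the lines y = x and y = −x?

175

In coordinates u = x + y, v = x − y the rectangle is axis-aligned; the map (x,y)→(u,v) scales areas by 2.
u-values: 7, 5, 10, -10, 3, 15; range = 15 − (-10) = 25.
v-values: -5, 9, -2, -2, 3, -1; range = 9 − (-5) = 14.
Area = (25 × 14) / 2 = 175.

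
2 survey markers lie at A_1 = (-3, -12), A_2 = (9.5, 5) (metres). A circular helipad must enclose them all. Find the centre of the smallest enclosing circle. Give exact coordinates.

(3.25, -3.5)

The smallest circle enclosing two points has them as diameter endpoints.
Centre = midpoint = (3.25, -3.5); r² = |A_1A_2|²/4 = 445.25/4 = 111.3125.
Centre = (3.25, -3.5).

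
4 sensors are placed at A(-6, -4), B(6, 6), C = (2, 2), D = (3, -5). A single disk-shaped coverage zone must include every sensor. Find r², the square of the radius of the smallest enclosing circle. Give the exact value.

61

A smallest enclosing disk is always determined by at most three of the input points on its boundary.
The farthest pair is A–B with squared distance 244. The circle on this segment as diameter has centre (0, 1) and r² = 244/4 = 61.
Check C: distance² to centre = 5 ≤ 61, so it lies inside.
All remaining points lie in this disk, and no smaller disk contains both endpoints, so this is the minimum enclosing circle.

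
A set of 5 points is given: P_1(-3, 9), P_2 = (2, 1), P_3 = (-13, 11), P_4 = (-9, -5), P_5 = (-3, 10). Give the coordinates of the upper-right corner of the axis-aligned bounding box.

x-range [-13, 2], y-range [-5, 11].
The upper-right corner is (2, 11).

(2, 11)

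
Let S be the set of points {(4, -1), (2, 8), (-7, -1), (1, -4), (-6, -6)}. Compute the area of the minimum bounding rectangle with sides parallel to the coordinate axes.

154

x ranges over [-7, 4], width 11.
y ranges over [-6, 8], height 14.
Area = 11 × 14 = 154.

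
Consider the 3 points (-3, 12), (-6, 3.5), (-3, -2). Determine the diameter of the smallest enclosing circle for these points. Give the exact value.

14

Call the three points A, B, C in the order given.
Side lengths²: AB² = 81.25, AC² = 196, BC² = 39.25.
Since AC² = 196 ≥ 81.25 + 39.25 = 120.5, the angle opposite AC is not acute, so the smallest enclosing circle has AC as diameter.
Centre = midpoint of AC = (-3, 5), r² = 196/4 = 49.
Diameter = 2r = 2√49 = 14.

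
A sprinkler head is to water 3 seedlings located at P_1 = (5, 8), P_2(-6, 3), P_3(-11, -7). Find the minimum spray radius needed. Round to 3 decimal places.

Side lengths²: P_1P_2² = 146, P_1P_3² = 481, P_2P_3² = 125.
Since P_1P_3² = 481 ≥ 146 + 125 = 271, the angle opposite P_1P_3 is not acute, so the smallest enclosing circle has P_1P_3 as diameter.
Centre = midpoint of P_1P_3 = (-3, 0.5), r² = 481/4 = 120.25.
r = √(120.25) ≈ 10.966.

10.966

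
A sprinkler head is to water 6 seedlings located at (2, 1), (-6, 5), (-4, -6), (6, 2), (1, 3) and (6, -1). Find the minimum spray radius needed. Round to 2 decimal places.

7.03

By Welzl's lemma the MEC is supported by two points (diametrically opposite) or three points (on a circumcircle).
The minimum enclosing circle is determined by three boundary points: (-6, 5), (-4, -6), (6, 2).
Their circumcentre is (-17/21, 11/42) with r² = 87125/1764.
The farthest remaining point (6, -1) is at distance² 84605/1764 ≤ 87125/1764.
r = √(87125/1764) ≈ 7.03.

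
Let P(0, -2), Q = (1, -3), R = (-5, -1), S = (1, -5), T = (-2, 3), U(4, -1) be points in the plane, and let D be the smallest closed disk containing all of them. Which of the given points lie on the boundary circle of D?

The minimum enclosing circle of a finite set is fixed by two of the points (as a diameter) or three (as a circumcircle).
The farthest pair is R–U with squared distance 81. The circle on this segment as diameter has centre (-0.5, -1) and r² = 81/4 = 20.25.
Check P: distance² to centre = 1.25 ≤ 20.25, so it lies inside.
All remaining points lie in this disk, and no smaller disk contains both endpoints, so this is the minimum enclosing circle.
The points at distance exactly r from the centre are R, U — 2 points.

R, U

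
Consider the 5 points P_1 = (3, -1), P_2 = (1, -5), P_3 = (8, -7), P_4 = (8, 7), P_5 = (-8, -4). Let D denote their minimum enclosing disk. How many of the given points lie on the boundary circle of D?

3

A smallest enclosing disk is always determined by at most three of the input points on its boundary.
The minimum enclosing circle is determined by three boundary points: P_3, P_4, P_5.
Their circumcentre is (1.03125, 0) with r² = 97.5634765625.
The farthest remaining point P_2 is at distance² 25.0009765625 ≤ 97.5634765625.
The points at distance exactly r from the centre are P_3, P_4, P_5 — 3 points.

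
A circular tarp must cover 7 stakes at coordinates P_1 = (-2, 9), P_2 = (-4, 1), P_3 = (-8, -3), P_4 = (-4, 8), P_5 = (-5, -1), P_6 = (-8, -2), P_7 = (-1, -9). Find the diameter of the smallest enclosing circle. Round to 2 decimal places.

A smallest enclosing disk is always determined by at most three of the input points on its boundary.
The farthest pair is P_1–P_7 with squared distance 325. The circle on this segment as diameter has centre (-1.5, 0) and r² = 325/4 = 81.25.
Check P_2: distance² to centre = 7.25 ≤ 81.25, so it lies inside.
All remaining points lie in this disk, and no smaller disk contains both endpoints, so this is the minimum enclosing circle.
Diameter = 2r = 2√(81.25) ≈ 18.03.

18.03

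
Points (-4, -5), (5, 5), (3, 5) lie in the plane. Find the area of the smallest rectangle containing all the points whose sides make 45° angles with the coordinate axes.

28.5

In coordinates u = x + y, v = x − y the rectangle is axis-aligned; the map (x,y)→(u,v) scales areas by 2.
u-values: -9, 10, 8; range = 10 − (-9) = 19.
v-values: 1, 0, -2; range = 1 − (-2) = 3.
Area = (19 × 3) / 2 = 28.5.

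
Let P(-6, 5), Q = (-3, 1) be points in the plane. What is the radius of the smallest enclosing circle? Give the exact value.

2.5

The smallest circle enclosing two points has them as diameter endpoints.
Centre = midpoint = (-4.5, 3); r² = |PQ|²/4 = 25/4 = 6.25.
r = √(6.25) = 2.5.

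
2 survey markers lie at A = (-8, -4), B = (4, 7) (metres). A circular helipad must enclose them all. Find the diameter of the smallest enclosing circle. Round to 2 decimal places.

16.28

The smallest circle enclosing two points has them as diameter endpoints.
Centre = midpoint = (-2, 1.5); r² = |AB|²/4 = 265/4 = 66.25.
Diameter = 2r = 2√(66.25) ≈ 16.28.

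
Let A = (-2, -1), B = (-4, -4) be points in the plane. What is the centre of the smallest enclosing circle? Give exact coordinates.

(-3, -2.5)

The smallest circle enclosing two points has them as diameter endpoints.
Centre = midpoint = (-3, -2.5); r² = |AB|²/4 = 13/4 = 3.25.
Centre = (-3, -2.5).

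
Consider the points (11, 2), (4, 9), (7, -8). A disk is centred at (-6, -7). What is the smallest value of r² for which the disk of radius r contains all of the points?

370

The required radius is the distance from (-6, -7) to the farthest point.
Squared distances: 370, 356, 170.
Maximum is 370, attained at (11, 2).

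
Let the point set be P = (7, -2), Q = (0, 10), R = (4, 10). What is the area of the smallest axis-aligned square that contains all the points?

144

The bounding box has width 7 and height 12.
An axis-aligned square enclosing the set must have side ≥ max(width, height).
So the minimum side is max(7, 12) = 12.
Area = 12² = 144.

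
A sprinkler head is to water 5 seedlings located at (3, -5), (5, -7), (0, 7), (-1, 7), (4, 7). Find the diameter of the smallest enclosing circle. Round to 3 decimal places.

The farthest pair is (5, -7)–(-1, 7) with squared distance 232. The circle on this segment as diameter has centre (2, 0) and r² = 232/4 = 58.
Check (3, -5): distance² to centre = 26 ≤ 58, so it lies inside.
All remaining points lie in this disk, and no smaller disk contains both endpoints, so this is the minimum enclosing circle.
Diameter = 2r = 2√58 ≈ 15.232.

15.232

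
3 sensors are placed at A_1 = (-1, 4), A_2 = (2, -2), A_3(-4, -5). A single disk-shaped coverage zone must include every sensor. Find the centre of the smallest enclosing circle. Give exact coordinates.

Side lengths²: A_1A_2² = 45, A_1A_3² = 90, A_2A_3² = 45.
Since A_1A_3² = 90 ≥ 45 + 45 = 90, the angle opposite A_1A_3 is not acute, so the smallest enclosing circle has A_1A_3 as diameter.
Centre = midpoint of A_1A_3 = (-2.5, -0.5), r² = 90/4 = 22.5.
Centre = (-2.5, -0.5).

(-2.5, -0.5)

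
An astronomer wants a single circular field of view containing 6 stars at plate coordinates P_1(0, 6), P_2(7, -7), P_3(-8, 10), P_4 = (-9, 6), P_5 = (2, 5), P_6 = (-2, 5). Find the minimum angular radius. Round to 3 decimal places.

The minimum enclosing circle of a finite set is fixed by two of the points (as a diameter) or three (as a circumcircle).
The farthest pair is P_2–P_3 with squared distance 514. The circle on this segment as diameter has centre (-0.5, 1.5) and r² = 514/4 = 128.5.
Check P_1: distance² to centre = 20.5 ≤ 128.5, so it lies inside.
All remaining points lie in this disk, and no smaller disk contains both endpoints, so this is the minimum enclosing circle.
r = √(128.5) ≈ 11.336.

11.336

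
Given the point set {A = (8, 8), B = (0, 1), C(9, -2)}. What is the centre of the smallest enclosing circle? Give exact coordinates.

(323/58, 157/58)

Side lengths²: AB² = 113, AC² = 101, BC² = 90.
Since AB² = 113 < 101 + 90 = 191, the triangle is acute, so the smallest enclosing circle is the circumcircle.
Circumcentre = (323/58, 157/58), r² = 57065/1682.
Centre = (323/58, 157/58).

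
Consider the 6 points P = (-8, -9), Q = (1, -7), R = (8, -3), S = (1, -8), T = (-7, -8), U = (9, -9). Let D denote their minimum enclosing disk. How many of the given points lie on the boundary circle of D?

3

The minimum enclosing circle of a finite set is fixed by two of the points (as a diameter) or three (as a circumcircle).
The minimum enclosing circle is determined by three boundary points: P, R, U.
Their circumcentre is (0.5, -22/3) with r² = 2701/36.
The farthest remaining point T is at distance² 2041/36 ≤ 2701/36.
The points at distance exactly r from the centre are P, R, U — 3 points.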